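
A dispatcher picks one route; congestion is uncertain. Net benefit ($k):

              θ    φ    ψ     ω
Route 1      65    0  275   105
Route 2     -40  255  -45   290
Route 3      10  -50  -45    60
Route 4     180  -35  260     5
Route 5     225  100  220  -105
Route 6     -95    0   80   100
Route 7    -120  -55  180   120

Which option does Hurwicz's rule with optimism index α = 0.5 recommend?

Route 1: 0.5·275 + 0.5·0 = 137.5
Route 2: 0.5·290 + 0.5·(-45) = 122.5
Route 3: 0.5·60 + 0.5·(-50) = 5
Route 4: 0.5·260 + 0.5·(-35) = 112.5
Route 5: 0.5·225 + 0.5·(-105) = 60
Route 6: 0.5·100 + 0.5·(-95) = 2.5
Route 7: 0.5·180 + 0.5·(-120) = 30
Highest Hurwicz score = 137.5 → Route 1.

Route 1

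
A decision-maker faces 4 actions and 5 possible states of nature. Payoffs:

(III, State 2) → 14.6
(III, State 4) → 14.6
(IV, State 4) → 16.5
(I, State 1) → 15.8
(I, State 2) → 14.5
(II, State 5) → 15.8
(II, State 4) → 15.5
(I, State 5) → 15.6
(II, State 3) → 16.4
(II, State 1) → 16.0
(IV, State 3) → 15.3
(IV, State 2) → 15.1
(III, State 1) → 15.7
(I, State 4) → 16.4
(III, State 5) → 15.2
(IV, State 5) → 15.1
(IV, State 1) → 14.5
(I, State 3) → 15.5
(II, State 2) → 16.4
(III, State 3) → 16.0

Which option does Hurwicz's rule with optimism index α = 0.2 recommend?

II

I: 0.2·16.4 + 0.8·14.5 = 14.88
II: 0.2·16.4 + 0.8·15.5 = 15.68
III: 0.2·16.0 + 0.8·14.6 = 14.88
IV: 0.2·16.5 + 0.8·14.5 = 14.9
Highest Hurwicz score = 15.68 → II.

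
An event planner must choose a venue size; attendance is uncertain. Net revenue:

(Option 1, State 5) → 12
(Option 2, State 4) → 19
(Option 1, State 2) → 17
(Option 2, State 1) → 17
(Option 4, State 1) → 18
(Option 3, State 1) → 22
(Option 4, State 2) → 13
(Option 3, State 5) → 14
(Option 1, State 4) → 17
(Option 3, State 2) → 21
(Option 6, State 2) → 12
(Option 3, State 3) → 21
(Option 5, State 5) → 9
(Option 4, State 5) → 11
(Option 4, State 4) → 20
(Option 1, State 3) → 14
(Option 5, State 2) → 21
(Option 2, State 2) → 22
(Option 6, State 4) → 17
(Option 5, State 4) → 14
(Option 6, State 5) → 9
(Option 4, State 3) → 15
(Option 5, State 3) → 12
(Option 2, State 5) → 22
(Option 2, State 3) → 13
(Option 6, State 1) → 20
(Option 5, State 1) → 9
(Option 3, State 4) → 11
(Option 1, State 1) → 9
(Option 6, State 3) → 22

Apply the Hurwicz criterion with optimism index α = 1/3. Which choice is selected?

Option 2

Option 1: 1/3·17 + 2/3·9 = 35/3
Option 2: 1/3·22 + 2/3·13 = 16
Option 3: 1/3·22 + 2/3·11 = 44/3
Option 4: 1/3·20 + 2/3·11 = 14
Option 5: 1/3·21 + 2/3·9 = 13
Option 6: 1/3·22 + 2/3·9 = 40/3
Highest Hurwicz score = 16 → Option 2.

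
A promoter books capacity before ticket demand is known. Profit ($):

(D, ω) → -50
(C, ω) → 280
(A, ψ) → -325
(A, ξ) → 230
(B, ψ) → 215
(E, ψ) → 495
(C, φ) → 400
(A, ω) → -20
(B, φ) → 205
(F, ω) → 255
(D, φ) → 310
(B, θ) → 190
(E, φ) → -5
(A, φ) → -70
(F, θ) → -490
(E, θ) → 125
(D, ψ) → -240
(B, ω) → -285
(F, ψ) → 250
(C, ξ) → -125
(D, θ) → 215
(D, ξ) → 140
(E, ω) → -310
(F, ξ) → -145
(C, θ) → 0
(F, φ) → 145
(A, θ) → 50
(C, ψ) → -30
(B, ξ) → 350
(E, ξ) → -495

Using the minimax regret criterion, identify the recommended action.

C

Column bests: θ=215, φ=400, ψ=495, ω=280, ξ=350.
A regrets: 165, 470, 820, 300, 120 → max 820
B regrets: 25, 195, 280, 565, 0 → max 565
C regrets: 215, 0, 525, 0, 475 → max 525
D regrets: 0, 90, 735, 330, 210 → max 735
E regrets: 90, 405, 0, 590, 845 → max 845
F regrets: 705, 255, 245, 25, 495 → max 705
Smallest max regret = 525 → C.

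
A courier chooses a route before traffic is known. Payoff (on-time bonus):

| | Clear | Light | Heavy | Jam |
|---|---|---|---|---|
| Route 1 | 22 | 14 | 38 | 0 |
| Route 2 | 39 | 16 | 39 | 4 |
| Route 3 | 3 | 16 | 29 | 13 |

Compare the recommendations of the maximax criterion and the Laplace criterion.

Row maxima: Route 1=38, Route 2=39, Route 3=29
Best best-case = 39 → Route 2.
Row averages: Route 1=18.5, Route 2=24.5, Route 3=15.25
Highest average = 24.5 → Route 2.

maximax → Route 2; laplace → Route 2 (agree)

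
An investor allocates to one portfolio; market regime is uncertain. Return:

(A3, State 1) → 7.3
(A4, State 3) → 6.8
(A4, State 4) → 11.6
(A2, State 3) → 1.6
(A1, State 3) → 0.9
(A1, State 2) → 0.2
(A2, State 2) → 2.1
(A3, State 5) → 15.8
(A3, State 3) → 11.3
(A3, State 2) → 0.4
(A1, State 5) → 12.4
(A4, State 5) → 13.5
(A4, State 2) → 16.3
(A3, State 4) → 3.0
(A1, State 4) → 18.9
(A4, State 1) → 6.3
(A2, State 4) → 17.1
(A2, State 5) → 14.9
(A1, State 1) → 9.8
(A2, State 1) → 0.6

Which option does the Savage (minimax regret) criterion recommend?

A4

Column bests: State 1=9.8, State 2=16.3, State 3=11.3, State 4=18.9, State 5=15.8.
A1 regrets: 0.0, 16.1, 10.4, 0.0, 3.4 → max 16.1
A2 regrets: 9.2, 14.2, 9.7, 1.8, 0.9 → max 14.2
A3 regrets: 2.5, 15.9, 0.0, 15.9, 0.0 → max 15.9
A4 regrets: 3.5, 0.0, 4.5, 7.3, 2.3 → max 7.3
Smallest max regret = 7.3 → A4.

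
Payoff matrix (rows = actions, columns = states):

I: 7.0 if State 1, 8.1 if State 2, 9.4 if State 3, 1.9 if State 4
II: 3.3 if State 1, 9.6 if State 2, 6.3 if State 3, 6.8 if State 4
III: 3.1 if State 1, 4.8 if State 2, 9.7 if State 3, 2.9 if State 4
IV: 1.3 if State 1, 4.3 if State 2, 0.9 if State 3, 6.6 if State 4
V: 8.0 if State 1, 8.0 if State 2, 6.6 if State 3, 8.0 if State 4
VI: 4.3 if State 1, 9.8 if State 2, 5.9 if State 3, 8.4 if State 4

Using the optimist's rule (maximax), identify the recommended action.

Row maxima: I=9.4, II=9.6, III=9.7, IV=6.6, V=8.0, VI=9.8
Best best-case = 9.8 → VI.

VI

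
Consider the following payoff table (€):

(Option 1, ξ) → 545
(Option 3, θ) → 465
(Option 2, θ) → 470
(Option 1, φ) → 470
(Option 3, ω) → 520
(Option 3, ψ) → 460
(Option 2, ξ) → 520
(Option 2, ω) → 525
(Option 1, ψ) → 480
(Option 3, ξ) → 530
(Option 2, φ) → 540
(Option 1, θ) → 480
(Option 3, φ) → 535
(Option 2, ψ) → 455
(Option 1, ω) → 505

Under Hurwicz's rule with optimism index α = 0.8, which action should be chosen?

Option 1

Option 1: 0.8·545 + 0.2·470 = 530
Option 2: 0.8·540 + 0.2·455 = 523
Option 3: 0.8·535 + 0.2·460 = 520
Highest Hurwicz score = 530 → Option 1.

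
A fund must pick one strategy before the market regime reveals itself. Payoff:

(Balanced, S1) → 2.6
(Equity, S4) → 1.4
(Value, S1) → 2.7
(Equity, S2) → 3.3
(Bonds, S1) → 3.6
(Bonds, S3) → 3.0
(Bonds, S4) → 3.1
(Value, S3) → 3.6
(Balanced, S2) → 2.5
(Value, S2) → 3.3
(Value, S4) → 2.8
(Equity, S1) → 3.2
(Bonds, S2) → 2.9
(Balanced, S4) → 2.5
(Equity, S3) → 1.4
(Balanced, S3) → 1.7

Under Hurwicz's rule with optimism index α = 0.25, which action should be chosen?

Balanced: 0.25·2.6 + 0.75·1.7 = 1.925
Bonds: 0.25·3.6 + 0.75·2.9 = 3.075
Equity: 0.25·3.3 + 0.75·1.4 = 1.875
Value: 0.25·3.6 + 0.75·2.7 = 2.925
Highest Hurwicz score = 3.075 → Bonds.

Bonds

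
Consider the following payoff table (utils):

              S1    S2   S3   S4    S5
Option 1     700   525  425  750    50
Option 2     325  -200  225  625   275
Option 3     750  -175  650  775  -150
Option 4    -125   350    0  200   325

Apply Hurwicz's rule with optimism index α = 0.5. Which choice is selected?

Option 1: 0.5·750 + 0.5·50 = 400
Option 2: 0.5·625 + 0.5·(-200) = 212.5
Option 3: 0.5·775 + 0.5·(-175) = 300
Option 4: 0.5·350 + 0.5·(-125) = 112.5
Highest Hurwicz score = 400 → Option 1.

Option 1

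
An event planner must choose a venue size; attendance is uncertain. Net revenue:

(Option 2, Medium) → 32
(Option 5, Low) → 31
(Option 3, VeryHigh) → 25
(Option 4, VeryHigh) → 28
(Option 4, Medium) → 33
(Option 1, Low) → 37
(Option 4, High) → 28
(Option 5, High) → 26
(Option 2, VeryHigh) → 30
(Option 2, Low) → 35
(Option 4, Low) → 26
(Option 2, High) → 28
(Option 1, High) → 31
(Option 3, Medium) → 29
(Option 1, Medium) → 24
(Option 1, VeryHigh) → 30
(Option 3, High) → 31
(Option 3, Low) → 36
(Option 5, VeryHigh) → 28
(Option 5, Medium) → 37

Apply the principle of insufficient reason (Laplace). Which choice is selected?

Row averages: Option 1=30.5, Option 2=31.25, Option 3=30.25, Option 4=28.75, Option 5=30.5
Highest average = 31.25 → Option 2.

Option 2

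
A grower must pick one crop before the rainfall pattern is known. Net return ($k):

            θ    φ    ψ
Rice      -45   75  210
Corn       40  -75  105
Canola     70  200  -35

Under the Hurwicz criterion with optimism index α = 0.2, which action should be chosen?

Canola

Rice: 0.2·210 + 0.8·(-45) = 6
Corn: 0.2·105 + 0.8·(-75) = -39
Canola: 0.2·200 + 0.8·(-35) = 12
Highest Hurwicz score = 12 → Canola.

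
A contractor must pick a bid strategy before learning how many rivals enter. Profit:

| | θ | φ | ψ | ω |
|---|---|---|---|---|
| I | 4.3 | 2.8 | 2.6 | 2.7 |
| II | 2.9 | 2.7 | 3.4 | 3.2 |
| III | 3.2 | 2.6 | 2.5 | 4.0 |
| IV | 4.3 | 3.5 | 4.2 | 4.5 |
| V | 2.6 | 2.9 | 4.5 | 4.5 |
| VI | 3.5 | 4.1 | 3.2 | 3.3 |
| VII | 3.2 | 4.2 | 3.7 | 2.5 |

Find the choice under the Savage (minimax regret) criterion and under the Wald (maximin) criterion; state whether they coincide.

minimax regret → IV; maximin → IV (agree)

Column bests: θ=4.3, φ=4.2, ψ=4.5, ω=4.5.
I regrets: 0.0, 1.4, 1.9, 1.8 → max 1.9
II regrets: 1.4, 1.5, 1.1, 1.3 → max 1.5
III regrets: 1.1, 1.6, 2.0, 0.5 → max 2.0
IV regrets: 0.0, 0.7, 0.3, 0.0 → max 0.7
V regrets: 1.7, 1.3, 0.0, 0.0 → max 1.7
VI regrets: 0.8, 0.1, 1.3, 1.2 → max 1.3
VII regrets: 1.1, 0.0, 0.8, 2.0 → max 2.0
Smallest max regret = 0.7 → IV.
Row minima: I=2.6, II=2.7, III=2.5, IV=3.5, V=2.6, VI=3.2, VII=2.5
Best worst-case = 3.5 → IV.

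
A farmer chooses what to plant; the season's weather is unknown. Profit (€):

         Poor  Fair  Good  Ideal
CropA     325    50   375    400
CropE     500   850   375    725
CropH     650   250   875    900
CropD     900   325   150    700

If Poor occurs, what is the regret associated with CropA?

Best payoff under Poor is 900.
Regret = 900 − 325 = 575.

575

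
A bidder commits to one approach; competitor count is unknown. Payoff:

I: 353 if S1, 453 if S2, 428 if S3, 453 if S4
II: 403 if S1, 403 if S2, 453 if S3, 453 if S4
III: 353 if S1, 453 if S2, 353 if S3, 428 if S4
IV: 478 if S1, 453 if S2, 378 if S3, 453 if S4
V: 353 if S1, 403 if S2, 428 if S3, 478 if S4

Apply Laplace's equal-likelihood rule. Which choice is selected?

Row averages: I=421.75, II=428, III=396.75, IV=440.5, V=415.5
Highest average = 440.5 → IV.

IV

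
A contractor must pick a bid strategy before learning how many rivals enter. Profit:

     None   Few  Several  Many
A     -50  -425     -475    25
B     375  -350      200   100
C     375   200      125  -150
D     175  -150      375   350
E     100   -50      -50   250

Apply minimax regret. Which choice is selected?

Column bests: None=375, Few=200, Several=375, Many=350.
A regrets: 425, 625, 850, 325 → max 850
B regrets: 0, 550, 175, 250 → max 550
C regrets: 0, 0, 250, 500 → max 500
D regrets: 200, 350, 0, 0 → max 350
E regrets: 275, 250, 425, 100 → max 425
Smallest max regret = 350 → D.

D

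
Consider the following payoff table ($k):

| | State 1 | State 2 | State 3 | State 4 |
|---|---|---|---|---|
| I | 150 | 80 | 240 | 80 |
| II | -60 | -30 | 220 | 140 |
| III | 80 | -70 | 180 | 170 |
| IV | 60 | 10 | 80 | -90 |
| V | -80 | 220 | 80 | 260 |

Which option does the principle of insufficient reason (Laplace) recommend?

I

Row averages: I=137.5, II=67.5, III=90, IV=15, V=120
Highest average = 137.5 → I.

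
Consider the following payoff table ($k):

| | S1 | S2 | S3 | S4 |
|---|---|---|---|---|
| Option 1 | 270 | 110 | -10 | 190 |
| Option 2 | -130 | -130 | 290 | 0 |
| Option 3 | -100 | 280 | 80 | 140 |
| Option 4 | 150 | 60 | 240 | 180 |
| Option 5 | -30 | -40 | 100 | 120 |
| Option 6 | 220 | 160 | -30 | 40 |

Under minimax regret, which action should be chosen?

Option 4

Column bests: S1=270, S2=280, S3=290, S4=190.
Option 1 regrets: 0, 170, 300, 0 → max 300
Option 2 regrets: 400, 410, 0, 190 → max 410
Option 3 regrets: 370, 0, 210, 50 → max 370
Option 4 regrets: 120, 220, 50, 10 → max 220
Option 5 regrets: 300, 320, 190, 70 → max 320
Option 6 regrets: 50, 120, 320, 150 → max 320
Smallest max regret = 220 → Option 4.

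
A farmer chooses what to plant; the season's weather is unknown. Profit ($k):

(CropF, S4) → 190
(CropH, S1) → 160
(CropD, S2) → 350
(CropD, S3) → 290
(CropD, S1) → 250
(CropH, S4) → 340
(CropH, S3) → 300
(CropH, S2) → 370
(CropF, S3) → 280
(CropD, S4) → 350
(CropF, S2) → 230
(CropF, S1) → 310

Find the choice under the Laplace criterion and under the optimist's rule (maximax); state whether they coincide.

Row averages: CropF=252.5, CropD=310, CropH=292.5
Highest average = 310 → CropD.
Row maxima: CropF=310, CropD=350, CropH=370
Best best-case = 370 → CropH.

laplace → CropD; maximax → CropH (disagree)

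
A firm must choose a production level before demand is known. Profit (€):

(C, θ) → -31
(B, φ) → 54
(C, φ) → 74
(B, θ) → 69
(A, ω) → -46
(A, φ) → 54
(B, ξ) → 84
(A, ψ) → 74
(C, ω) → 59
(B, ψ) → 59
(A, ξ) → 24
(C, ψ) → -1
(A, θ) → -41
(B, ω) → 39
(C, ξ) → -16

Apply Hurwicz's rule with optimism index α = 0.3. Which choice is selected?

A: 0.3·74 + 0.7·(-46) = -10
B: 0.3·84 + 0.7·39 = 52.5
C: 0.3·74 + 0.7·(-31) = 0.5
Highest Hurwicz score = 52.5 → B.

B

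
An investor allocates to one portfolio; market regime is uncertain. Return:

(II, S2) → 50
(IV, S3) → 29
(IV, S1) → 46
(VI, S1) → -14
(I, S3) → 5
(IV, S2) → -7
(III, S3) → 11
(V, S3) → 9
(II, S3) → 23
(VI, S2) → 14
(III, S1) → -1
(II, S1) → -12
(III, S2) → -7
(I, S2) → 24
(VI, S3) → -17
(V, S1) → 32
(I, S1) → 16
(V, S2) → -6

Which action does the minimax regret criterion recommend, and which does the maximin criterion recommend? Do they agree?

minimax regret → I; maximin → I (agree)

Column bests: S1=46, S2=50, S3=29.
I regrets: 30, 26, 24 → max 30
II regrets: 58, 0, 6 → max 58
III regrets: 47, 57, 18 → max 57
IV regrets: 0, 57, 0 → max 57
V regrets: 14, 56, 20 → max 56
VI regrets: 60, 36, 46 → max 60
Smallest max regret = 30 → I.
Row minima: I=5, II=-12, III=-7, IV=-7, V=-6, VI=-17
Best worst-case = 5 → I.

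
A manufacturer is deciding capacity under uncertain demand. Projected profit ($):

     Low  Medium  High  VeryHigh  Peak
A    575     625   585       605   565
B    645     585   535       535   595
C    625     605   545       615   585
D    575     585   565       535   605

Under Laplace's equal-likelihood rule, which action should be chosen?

Row averages: A=591, B=579, C=595, D=573
Highest average = 595 → C.

C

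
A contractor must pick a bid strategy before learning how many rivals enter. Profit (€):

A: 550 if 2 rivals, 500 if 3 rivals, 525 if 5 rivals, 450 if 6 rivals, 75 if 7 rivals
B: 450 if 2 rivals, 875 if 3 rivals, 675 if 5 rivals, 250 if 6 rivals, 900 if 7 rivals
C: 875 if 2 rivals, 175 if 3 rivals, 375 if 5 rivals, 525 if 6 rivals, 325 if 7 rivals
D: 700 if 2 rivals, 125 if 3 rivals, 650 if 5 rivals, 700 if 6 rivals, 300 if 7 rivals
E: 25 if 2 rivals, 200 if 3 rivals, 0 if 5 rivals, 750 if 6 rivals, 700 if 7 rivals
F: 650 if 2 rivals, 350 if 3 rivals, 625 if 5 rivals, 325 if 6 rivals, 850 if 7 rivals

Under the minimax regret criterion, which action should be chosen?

B

Column bests: 2 rivals=875, 3 rivals=875, 5 rivals=675, 6 rivals=750, 7 rivals=900.
A regrets: 325, 375, 150, 300, 825 → max 825
B regrets: 425, 0, 0, 500, 0 → max 500
C regrets: 0, 700, 300, 225, 575 → max 700
D regrets: 175, 750, 25, 50, 600 → max 750
E regrets: 850, 675, 675, 0, 200 → max 850
F regrets: 225, 525, 50, 425, 50 → max 525
Smallest max regret = 500 → B.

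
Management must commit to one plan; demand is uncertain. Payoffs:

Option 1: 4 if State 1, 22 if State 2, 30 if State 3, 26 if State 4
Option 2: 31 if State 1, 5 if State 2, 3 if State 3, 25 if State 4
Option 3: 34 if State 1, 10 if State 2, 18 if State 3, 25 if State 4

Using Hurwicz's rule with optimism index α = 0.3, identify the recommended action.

Option 3

Option 1: 0.3·30 + 0.7·4 = 11.8
Option 2: 0.3·31 + 0.7·3 = 11.4
Option 3: 0.3·34 + 0.7·10 = 17.2
Highest Hurwicz score = 17.2 → Option 3.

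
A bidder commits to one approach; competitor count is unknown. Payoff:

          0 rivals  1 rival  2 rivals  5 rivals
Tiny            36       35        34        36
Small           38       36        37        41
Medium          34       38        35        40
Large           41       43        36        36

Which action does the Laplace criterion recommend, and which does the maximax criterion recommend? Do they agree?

Row averages: Tiny=35.25, Small=38, Medium=36.75, Large=39
Highest average = 39 → Large.
Row maxima: Tiny=36, Small=41, Medium=40, Large=43
Best best-case = 43 → Large.

laplace → Large; maximax → Large (agree)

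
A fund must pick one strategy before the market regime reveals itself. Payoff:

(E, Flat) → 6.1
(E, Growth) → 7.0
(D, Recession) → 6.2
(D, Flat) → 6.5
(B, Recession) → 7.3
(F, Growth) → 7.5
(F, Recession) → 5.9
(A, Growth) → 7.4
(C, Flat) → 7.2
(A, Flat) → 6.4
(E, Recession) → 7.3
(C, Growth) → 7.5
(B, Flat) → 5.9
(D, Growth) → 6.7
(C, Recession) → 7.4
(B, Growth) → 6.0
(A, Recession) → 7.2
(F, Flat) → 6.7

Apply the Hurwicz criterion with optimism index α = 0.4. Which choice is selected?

C

A: 0.4·7.4 + 0.6·6.4 = 6.8
B: 0.4·7.3 + 0.6·5.9 = 6.46
C: 0.4·7.5 + 0.6·7.2 = 7.32
D: 0.4·6.7 + 0.6·6.2 = 6.4
E: 0.4·7.3 + 0.6·6.1 = 6.58
F: 0.4·7.5 + 0.6·5.9 = 6.54
Highest Hurwicz score = 7.32 → C.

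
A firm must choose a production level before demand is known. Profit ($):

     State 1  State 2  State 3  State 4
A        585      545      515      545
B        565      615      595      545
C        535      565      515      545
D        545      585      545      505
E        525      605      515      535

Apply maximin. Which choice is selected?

B

Row minima: A=515, B=545, C=515, D=505, E=515
Best worst-case = 545 → B.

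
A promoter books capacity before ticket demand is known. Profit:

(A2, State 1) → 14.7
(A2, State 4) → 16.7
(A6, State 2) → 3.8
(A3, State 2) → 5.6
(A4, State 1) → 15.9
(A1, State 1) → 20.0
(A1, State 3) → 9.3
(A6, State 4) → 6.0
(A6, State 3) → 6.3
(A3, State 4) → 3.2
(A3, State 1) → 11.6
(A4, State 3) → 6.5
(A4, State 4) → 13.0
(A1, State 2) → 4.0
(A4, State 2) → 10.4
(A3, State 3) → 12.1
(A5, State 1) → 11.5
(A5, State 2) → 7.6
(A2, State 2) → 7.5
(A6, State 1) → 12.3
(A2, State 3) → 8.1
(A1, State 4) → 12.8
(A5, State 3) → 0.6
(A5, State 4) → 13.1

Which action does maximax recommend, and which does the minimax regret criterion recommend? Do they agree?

maximax → A1; minimax regret → A2 (disagree)

Row maxima: A1=20.0, A2=16.7, A3=12.1, A4=15.9, A5=13.1, A6=12.3
Best best-case = 20.0 → A1.
Column bests: State 1=20.0, State 2=10.4, State 3=12.1, State 4=16.7.
A1 regrets: 0.0, 6.4, 2.8, 3.9 → max 6.4
A2 regrets: 5.3, 2.9, 4.0, 0.0 → max 5.3
A3 regrets: 8.4, 4.8, 0.0, 13.5 → max 13.5
A4 regrets: 4.1, 0.0, 5.6, 3.7 → max 5.6
A5 regrets: 8.5, 2.8, 11.5, 3.6 → max 11.5
A6 regrets: 7.7, 6.6, 5.8, 10.7 → max 10.7
Smallest max regret = 5.3 → A2.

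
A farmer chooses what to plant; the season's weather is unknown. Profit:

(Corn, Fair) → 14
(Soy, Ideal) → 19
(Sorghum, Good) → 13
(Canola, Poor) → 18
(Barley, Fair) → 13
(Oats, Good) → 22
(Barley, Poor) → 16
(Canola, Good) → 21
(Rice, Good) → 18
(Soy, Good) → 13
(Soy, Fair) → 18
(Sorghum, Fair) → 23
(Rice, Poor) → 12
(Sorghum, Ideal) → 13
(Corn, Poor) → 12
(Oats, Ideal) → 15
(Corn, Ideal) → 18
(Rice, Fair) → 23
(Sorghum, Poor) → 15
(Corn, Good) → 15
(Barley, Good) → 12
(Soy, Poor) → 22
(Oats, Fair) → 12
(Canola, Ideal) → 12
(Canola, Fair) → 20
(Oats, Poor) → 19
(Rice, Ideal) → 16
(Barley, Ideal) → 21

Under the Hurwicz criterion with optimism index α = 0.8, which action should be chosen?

Sorghum

Sorghum: 0.8·23 + 0.2·13 = 21
Barley: 0.8·21 + 0.2·12 = 19.2
Soy: 0.8·22 + 0.2·13 = 20.2
Oats: 0.8·22 + 0.2·12 = 20
Rice: 0.8·23 + 0.2·12 = 20.8
Corn: 0.8·18 + 0.2·12 = 16.8
Canola: 0.8·21 + 0.2·12 = 19.2
Highest Hurwicz score = 21 → Sorghum.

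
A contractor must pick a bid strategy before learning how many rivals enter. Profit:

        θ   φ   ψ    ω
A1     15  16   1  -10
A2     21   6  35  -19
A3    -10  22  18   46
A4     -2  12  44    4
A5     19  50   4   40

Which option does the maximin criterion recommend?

A5

Row minima: A1=-10, A2=-19, A3=-10, A4=-2, A5=4
Best worst-case = 4 → A5.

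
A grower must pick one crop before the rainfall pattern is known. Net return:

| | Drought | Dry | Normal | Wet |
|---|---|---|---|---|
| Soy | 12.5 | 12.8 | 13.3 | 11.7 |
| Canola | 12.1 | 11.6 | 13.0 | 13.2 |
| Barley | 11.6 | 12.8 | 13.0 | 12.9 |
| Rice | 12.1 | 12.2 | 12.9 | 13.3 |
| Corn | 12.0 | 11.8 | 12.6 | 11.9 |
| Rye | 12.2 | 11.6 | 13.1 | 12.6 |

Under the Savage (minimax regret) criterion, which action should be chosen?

Column bests: Drought=12.5, Dry=12.8, Normal=13.3, Wet=13.3.
Soy regrets: 0.0, 0.0, 0.0, 1.6 → max 1.6
Canola regrets: 0.4, 1.2, 0.3, 0.1 → max 1.2
Barley regrets: 0.9, 0.0, 0.3, 0.4 → max 0.9
Rice regrets: 0.4, 0.6, 0.4, 0.0 → max 0.6
Corn regrets: 0.5, 1.0, 0.7, 1.4 → max 1.4
Rye regrets: 0.3, 1.2, 0.2, 0.7 → max 1.2
Smallest max regret = 0.6 → Rice.

Rice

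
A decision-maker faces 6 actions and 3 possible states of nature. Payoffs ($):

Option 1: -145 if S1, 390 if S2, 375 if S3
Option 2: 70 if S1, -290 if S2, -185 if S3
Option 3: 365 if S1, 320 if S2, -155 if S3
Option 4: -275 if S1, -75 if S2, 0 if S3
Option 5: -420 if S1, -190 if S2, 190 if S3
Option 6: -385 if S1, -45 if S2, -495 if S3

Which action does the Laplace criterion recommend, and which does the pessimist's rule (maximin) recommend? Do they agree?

laplace → Option 1; maximin → Option 1 (agree)

Row averages: Option 1=620/3, Option 2=-135, Option 3=530/3, Option 4=-350/3, Option 5=-140, Option 6=-925/3
Highest average = 620/3 → Option 1.
Row minima: Option 1=-145, Option 2=-290, Option 3=-155, Option 4=-275, Option 5=-420, Option 6=-495
Best worst-case = -145 → Option 1.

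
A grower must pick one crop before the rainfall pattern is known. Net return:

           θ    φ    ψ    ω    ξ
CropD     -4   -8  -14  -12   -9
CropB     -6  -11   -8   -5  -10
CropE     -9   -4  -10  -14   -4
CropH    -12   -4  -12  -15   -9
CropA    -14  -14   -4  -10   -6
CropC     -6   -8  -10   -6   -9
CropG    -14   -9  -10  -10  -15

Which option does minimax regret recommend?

CropC

Column bests: θ=-4, φ=-4, ψ=-4, ω=-5, ξ=-4.
CropD regrets: 0, 4, 10, 7, 5 → max 10
CropB regrets: 2, 7, 4, 0, 6 → max 7
CropE regrets: 5, 0, 6, 9, 0 → max 9
CropH regrets: 8, 0, 8, 10, 5 → max 10
CropA regrets: 10, 10, 0, 5, 2 → max 10
CropC regrets: 2, 4, 6, 1, 5 → max 6
CropG regrets: 10, 5, 6, 5, 11 → max 11
Smallest max regret = 6 → CropC.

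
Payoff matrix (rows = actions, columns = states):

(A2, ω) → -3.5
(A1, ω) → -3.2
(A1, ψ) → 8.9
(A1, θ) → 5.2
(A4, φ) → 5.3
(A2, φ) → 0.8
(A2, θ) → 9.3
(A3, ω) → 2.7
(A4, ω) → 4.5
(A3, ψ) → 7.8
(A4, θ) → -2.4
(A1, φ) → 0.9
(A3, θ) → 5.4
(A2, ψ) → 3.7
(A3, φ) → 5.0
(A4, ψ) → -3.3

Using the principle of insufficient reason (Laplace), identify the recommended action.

Row averages: A1=2.95, A2=2.575, A3=5.225, A4=1.025
Highest average = 5.225 → A3.

A3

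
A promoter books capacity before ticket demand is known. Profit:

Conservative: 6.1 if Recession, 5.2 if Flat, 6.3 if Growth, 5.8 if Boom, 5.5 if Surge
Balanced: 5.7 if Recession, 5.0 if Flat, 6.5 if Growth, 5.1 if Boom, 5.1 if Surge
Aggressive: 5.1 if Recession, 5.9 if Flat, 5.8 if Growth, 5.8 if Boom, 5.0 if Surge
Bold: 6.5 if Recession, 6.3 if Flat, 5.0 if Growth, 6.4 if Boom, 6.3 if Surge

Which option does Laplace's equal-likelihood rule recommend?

Bold

Row averages: Conservative=5.78, Balanced=5.48, Aggressive=5.52, Bold=6.1
Highest average = 6.1 → Bold.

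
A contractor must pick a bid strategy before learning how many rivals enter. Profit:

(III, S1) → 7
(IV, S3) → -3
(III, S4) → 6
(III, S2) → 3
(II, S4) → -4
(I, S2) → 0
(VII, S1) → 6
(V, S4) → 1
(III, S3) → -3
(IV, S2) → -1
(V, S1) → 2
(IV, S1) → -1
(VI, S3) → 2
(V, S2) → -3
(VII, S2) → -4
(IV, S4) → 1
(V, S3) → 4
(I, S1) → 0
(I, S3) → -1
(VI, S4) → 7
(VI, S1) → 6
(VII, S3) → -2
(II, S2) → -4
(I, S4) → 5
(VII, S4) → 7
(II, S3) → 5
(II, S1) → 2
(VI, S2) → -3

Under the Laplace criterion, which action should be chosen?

Row averages: I=1, II=-0.25, III=3.25, IV=-1, V=1, VI=3, VII=1.75
Highest average = 3.25 → III.

III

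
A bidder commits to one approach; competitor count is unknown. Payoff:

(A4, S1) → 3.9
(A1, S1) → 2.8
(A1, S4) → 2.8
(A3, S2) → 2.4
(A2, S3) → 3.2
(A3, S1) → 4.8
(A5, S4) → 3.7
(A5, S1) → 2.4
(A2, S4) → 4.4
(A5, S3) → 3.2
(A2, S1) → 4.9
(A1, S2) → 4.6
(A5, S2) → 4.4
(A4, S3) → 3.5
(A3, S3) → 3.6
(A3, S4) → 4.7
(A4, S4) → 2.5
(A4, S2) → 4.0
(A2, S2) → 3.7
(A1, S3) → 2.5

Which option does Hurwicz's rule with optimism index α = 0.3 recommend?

A1: 0.3·4.6 + 0.7·2.5 = 3.13
A2: 0.3·4.9 + 0.7·3.2 = 3.71
A3: 0.3·4.8 + 0.7·2.4 = 3.12
A4: 0.3·4.0 + 0.7·2.5 = 2.95
A5: 0.3·4.4 + 0.7·2.4 = 3
Highest Hurwicz score = 3.71 → A2.

A2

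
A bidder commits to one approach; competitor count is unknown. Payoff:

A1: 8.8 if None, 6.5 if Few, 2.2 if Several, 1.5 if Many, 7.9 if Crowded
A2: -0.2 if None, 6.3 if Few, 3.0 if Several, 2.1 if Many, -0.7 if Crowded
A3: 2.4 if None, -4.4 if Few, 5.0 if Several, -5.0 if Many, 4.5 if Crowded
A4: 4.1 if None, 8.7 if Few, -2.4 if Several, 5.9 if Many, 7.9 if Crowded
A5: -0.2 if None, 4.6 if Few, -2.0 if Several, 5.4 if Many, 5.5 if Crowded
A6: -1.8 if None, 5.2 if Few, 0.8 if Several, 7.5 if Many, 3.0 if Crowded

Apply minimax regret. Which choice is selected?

A1

Column bests: None=8.8, Few=8.7, Several=5.0, Many=7.5, Crowded=7.9.
A1 regrets: 0.0, 2.2, 2.8, 6.0, 0.0 → max 6.0
A2 regrets: 9.0, 2.4, 2.0, 5.4, 8.6 → max 9.0
A3 regrets: 6.4, 13.1, 0.0, 12.5, 3.4 → max 13.1
A4 regrets: 4.7, 0.0, 7.4, 1.6, 0.0 → max 7.4
A5 regrets: 9.0, 4.1, 7.0, 2.1, 2.4 → max 9.0
A6 regrets: 10.6, 3.5, 4.2, 0.0, 4.9 → max 10.6
Smallest max regret = 6.0 → A1.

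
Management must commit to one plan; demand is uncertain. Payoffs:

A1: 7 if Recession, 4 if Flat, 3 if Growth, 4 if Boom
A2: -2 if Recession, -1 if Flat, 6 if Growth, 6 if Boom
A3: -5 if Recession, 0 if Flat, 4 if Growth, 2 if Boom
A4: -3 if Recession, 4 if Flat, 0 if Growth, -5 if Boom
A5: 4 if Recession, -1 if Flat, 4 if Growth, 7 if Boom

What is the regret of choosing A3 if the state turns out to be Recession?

Best payoff under Recession is 7.
Regret = 7 − (-5) = 12.

12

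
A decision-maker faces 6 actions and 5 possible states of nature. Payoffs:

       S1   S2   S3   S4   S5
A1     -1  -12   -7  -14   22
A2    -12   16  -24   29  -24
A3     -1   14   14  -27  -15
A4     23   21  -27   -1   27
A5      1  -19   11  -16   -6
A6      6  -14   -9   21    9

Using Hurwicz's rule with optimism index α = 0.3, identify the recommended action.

A1: 0.3·22 + 0.7·(-14) = -3.2
A2: 0.3·29 + 0.7·(-24) = -8.1
A3: 0.3·14 + 0.7·(-27) = -14.7
A4: 0.3·27 + 0.7·(-27) = -10.8
A5: 0.3·11 + 0.7·(-19) = -10
A6: 0.3·21 + 0.7·(-14) = -3.5
Highest Hurwicz score = -3.2 → A1.

A1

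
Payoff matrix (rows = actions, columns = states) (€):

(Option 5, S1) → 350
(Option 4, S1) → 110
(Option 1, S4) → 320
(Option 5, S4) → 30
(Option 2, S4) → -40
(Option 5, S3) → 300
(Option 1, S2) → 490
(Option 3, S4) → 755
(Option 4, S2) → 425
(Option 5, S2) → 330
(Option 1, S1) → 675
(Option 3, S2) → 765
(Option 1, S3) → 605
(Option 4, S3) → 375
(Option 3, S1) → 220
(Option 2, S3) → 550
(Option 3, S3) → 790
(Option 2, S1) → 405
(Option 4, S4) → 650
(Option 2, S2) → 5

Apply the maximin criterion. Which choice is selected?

Row minima: Option 1=320, Option 2=-40, Option 3=220, Option 4=110, Option 5=30
Best worst-case = 320 → Option 1.

Option 1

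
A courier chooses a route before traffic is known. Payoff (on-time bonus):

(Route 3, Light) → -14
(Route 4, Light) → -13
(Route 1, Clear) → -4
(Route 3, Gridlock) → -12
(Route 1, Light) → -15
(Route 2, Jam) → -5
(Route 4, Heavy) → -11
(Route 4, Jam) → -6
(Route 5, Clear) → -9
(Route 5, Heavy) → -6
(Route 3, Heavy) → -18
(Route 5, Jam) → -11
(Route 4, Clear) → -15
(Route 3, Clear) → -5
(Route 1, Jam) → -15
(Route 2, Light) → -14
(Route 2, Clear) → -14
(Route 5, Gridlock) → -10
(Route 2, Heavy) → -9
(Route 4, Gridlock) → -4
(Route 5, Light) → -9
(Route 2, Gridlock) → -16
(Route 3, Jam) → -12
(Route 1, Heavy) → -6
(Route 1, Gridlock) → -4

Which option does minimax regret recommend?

Column bests: Clear=-4, Light=-9, Heavy=-6, Jam=-5, Gridlock=-4.
Route 1 regrets: 0, 6, 0, 10, 0 → max 10
Route 2 regrets: 10, 5, 3, 0, 12 → max 12
Route 3 regrets: 1, 5, 12, 7, 8 → max 12
Route 4 regrets: 11, 4, 5, 1, 0 → max 11
Route 5 regrets: 5, 0, 0, 6, 6 → max 6
Smallest max regret = 6 → Route 5.

Route 5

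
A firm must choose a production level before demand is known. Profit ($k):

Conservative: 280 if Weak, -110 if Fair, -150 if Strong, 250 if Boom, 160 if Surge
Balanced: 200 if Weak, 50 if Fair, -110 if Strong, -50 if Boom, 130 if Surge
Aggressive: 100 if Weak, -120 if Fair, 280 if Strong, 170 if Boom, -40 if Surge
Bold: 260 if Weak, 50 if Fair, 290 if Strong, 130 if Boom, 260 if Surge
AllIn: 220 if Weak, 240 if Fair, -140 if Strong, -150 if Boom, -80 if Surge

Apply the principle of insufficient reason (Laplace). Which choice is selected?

Row averages: Conservative=86, Balanced=44, Aggressive=78, Bold=198, AllIn=18
Highest average = 198 → Bold.

Bold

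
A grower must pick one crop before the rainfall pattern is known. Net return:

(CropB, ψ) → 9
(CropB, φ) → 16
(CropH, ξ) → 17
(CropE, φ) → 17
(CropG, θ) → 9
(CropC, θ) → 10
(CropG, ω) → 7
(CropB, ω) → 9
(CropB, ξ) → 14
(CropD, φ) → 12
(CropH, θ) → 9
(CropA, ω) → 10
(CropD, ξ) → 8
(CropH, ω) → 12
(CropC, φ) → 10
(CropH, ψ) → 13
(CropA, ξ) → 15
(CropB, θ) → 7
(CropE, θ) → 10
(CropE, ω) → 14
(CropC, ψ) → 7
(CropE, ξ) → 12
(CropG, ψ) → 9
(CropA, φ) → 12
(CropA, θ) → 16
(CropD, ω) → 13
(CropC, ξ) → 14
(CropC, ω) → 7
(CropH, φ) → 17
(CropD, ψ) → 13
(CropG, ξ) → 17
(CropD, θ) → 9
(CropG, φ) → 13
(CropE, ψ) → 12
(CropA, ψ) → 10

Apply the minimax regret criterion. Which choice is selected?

Column bests: θ=16, φ=17, ψ=13, ω=14, ξ=17.
CropG regrets: 7, 4, 4, 7, 0 → max 7
CropC regrets: 6, 7, 6, 7, 3 → max 7
CropH regrets: 7, 0, 0, 2, 0 → max 7
CropA regrets: 0, 5, 3, 4, 2 → max 5
CropB regrets: 9, 1, 4, 5, 3 → max 9
CropE regrets: 6, 0, 1, 0, 5 → max 6
CropD regrets: 7, 5, 0, 1, 9 → max 9
Smallest max regret = 5 → CropA.

CropA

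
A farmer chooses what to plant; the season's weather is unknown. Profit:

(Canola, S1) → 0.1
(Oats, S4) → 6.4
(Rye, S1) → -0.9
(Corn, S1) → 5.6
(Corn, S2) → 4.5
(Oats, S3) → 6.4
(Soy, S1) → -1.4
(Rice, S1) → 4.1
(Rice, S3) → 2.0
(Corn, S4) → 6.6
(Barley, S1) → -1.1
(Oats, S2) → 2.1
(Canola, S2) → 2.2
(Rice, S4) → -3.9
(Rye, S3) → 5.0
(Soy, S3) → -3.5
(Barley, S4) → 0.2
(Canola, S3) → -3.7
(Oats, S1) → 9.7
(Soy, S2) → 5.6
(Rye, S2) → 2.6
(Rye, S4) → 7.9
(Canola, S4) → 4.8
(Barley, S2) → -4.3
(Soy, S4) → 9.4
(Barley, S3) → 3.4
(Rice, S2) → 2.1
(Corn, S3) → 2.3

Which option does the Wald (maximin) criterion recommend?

Row minima: Barley=-4.3, Rye=-0.9, Soy=-3.5, Oats=2.1, Rice=-3.9, Canola=-3.7, Corn=2.3
Best worst-case = 2.3 → Corn.

Corn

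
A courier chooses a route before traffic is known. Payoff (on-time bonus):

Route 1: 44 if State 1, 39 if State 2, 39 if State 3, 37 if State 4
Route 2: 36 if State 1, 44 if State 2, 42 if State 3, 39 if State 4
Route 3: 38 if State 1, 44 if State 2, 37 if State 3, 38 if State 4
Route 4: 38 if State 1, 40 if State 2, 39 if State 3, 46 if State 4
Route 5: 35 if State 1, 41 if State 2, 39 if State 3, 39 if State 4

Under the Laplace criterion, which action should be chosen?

Route 4

Row averages: Route 1=39.75, Route 2=40.25, Route 3=39.25, Route 4=40.75, Route 5=38.5
Highest average = 40.75 → Route 4.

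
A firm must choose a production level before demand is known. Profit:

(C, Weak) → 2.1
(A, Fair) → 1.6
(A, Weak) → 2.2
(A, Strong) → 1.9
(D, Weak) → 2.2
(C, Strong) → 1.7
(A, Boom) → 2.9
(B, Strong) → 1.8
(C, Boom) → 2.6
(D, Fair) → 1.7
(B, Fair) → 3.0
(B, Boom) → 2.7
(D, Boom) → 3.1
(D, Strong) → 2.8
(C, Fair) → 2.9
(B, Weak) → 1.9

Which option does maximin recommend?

Row minima: A=1.6, B=1.8, C=1.7, D=1.7
Best worst-case = 1.8 → B.

B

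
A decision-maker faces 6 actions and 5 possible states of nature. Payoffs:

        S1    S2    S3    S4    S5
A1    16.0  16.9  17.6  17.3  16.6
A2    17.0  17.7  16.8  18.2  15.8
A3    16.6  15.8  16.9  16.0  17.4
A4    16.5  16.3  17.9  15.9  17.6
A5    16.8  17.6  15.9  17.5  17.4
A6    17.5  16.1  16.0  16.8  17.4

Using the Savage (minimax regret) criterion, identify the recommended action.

Column bests: S1=17.5, S2=17.7, S3=17.9, S4=18.2, S5=17.6.
A1 regrets: 1.5, 0.8, 0.3, 0.9, 1.0 → max 1.5
A2 regrets: 0.5, 0.0, 1.1, 0.0, 1.8 → max 1.8
A3 regrets: 0.9, 1.9, 1.0, 2.2, 0.2 → max 2.2
A4 regrets: 1.0, 1.4, 0.0, 2.3, 0.0 → max 2.3
A5 regrets: 0.7, 0.1, 2.0, 0.7, 0.2 → max 2.0
A6 regrets: 0.0, 1.6, 1.9, 1.4, 0.2 → max 1.9
Smallest max regret = 1.5 → A1.

A1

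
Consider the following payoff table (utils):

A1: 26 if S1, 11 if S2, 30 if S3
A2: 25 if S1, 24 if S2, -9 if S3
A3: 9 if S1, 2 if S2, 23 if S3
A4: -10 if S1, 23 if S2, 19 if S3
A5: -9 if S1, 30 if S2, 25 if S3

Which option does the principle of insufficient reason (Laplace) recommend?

Row averages: A1=67/3, A2=40/3, A3=34/3, A4=32/3, A5=46/3
Highest average = 67/3 → A1.

A1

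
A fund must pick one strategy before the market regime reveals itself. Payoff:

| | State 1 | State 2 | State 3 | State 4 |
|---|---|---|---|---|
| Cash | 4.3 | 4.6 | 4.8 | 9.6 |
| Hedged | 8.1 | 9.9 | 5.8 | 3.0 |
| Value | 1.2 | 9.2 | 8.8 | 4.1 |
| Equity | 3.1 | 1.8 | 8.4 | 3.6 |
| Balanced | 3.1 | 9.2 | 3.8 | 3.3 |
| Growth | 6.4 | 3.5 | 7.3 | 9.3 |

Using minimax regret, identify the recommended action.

Cash

Column bests: State 1=8.1, State 2=9.9, State 3=8.8, State 4=9.6.
Cash regrets: 3.8, 5.3, 4.0, 0.0 → max 5.3
Hedged regrets: 0.0, 0.0, 3.0, 6.6 → max 6.6
Value regrets: 6.9, 0.7, 0.0, 5.5 → max 6.9
Equity regrets: 5.0, 8.1, 0.4, 6.0 → max 8.1
Balanced regrets: 5.0, 0.7, 5.0, 6.3 → max 6.3
Growth regrets: 1.7, 6.4, 1.5, 0.3 → max 6.4
Smallest max regret = 5.3 → Cash.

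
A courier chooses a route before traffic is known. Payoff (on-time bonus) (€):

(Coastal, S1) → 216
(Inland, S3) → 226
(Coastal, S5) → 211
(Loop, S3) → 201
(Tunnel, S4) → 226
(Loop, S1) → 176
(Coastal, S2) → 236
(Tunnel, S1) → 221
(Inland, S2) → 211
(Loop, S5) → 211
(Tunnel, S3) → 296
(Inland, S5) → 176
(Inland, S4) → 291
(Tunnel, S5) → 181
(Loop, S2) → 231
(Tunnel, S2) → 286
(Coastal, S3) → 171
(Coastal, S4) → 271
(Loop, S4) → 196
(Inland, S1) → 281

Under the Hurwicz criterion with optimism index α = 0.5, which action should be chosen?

Tunnel

Tunnel: 0.5·296 + 0.5·181 = 238.5
Loop: 0.5·231 + 0.5·176 = 203.5
Inland: 0.5·291 + 0.5·176 = 233.5
Coastal: 0.5·271 + 0.5·171 = 221
Highest Hurwicz score = 238.5 → Tunnel.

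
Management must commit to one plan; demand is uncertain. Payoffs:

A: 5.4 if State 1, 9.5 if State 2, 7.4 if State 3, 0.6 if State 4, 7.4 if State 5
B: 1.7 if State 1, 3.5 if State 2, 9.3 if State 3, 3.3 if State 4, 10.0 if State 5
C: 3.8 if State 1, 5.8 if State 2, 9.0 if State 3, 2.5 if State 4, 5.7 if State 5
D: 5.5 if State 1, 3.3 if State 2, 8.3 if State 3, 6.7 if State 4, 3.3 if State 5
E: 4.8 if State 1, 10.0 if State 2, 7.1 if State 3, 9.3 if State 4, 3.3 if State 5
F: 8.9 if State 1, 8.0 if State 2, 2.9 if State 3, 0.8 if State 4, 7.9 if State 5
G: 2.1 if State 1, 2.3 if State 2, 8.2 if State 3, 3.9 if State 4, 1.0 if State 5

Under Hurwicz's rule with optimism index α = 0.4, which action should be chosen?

E

A: 0.4·9.5 + 0.6·0.6 = 4.16
B: 0.4·10.0 + 0.6·1.7 = 5.02
C: 0.4·9.0 + 0.6·2.5 = 5.1
D: 0.4·8.3 + 0.6·3.3 = 5.3
E: 0.4·10.0 + 0.6·3.3 = 5.98
F: 0.4·8.9 + 0.6·0.8 = 4.04
G: 0.4·8.2 + 0.6·1.0 = 3.88
Highest Hurwicz score = 5.98 → E.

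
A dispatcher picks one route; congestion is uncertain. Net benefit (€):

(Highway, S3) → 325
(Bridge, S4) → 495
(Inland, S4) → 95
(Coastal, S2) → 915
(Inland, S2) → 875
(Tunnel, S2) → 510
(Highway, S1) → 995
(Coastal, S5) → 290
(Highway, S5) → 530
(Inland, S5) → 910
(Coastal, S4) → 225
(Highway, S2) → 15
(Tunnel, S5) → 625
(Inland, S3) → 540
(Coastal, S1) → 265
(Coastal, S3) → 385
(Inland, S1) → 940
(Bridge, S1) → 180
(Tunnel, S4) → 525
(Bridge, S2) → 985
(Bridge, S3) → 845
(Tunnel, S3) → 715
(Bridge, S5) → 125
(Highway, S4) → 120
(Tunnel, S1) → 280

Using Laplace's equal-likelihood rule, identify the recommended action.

Row averages: Highway=397, Tunnel=531, Bridge=526, Coastal=416, Inland=672
Highest average = 672 → Inland.

Inland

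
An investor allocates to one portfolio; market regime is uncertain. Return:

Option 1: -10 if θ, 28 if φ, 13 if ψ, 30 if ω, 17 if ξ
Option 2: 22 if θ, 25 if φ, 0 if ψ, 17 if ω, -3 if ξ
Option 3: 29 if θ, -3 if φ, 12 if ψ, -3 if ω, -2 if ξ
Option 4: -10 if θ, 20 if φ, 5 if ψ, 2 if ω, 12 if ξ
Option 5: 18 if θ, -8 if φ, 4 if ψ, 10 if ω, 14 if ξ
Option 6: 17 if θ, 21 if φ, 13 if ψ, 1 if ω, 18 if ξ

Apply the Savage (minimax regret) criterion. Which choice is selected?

Option 2

Column bests: θ=29, φ=28, ψ=13, ω=30, ξ=18.
Option 1 regrets: 39, 0, 0, 0, 1 → max 39
Option 2 regrets: 7, 3, 13, 13, 21 → max 21
Option 3 regrets: 0, 31, 1, 33, 20 → max 33
Option 4 regrets: 39, 8, 8, 28, 6 → max 39
Option 5 regrets: 11, 36, 9, 20, 4 → max 36
Option 6 regrets: 12, 7, 0, 29, 0 → max 29
Smallest max regret = 21 → Option 2.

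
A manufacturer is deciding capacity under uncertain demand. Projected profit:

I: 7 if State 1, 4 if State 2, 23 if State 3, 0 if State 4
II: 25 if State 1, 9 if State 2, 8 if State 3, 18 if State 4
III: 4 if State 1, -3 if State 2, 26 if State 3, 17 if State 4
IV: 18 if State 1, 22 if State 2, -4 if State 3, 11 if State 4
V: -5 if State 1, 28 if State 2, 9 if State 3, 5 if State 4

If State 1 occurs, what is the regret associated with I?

18

Best payoff under State 1 is 25.
Regret = 25 − 7 = 18.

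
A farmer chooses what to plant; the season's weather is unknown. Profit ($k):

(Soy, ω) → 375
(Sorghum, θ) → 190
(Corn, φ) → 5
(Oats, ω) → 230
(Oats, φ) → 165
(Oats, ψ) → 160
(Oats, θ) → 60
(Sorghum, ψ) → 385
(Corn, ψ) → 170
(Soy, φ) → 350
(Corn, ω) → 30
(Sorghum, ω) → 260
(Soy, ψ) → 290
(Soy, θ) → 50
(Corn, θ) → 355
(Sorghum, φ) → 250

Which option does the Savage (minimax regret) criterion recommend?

Sorghum

Column bests: θ=355, φ=350, ψ=385, ω=375.
Oats regrets: 295, 185, 225, 145 → max 295
Sorghum regrets: 165, 100, 0, 115 → max 165
Soy regrets: 305, 0, 95, 0 → max 305
Corn regrets: 0, 345, 215, 345 → max 345
Smallest max regret = 165 → Sorghum.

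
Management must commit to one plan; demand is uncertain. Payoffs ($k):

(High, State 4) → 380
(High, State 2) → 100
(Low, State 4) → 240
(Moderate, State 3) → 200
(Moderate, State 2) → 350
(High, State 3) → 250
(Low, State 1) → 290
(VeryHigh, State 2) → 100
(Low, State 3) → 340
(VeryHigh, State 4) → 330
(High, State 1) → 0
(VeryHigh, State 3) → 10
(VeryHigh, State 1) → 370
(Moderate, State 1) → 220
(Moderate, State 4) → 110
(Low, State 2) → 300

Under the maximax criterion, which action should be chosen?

High

Row maxima: Low=340, Moderate=350, High=380, VeryHigh=370
Best best-case = 380 → High.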